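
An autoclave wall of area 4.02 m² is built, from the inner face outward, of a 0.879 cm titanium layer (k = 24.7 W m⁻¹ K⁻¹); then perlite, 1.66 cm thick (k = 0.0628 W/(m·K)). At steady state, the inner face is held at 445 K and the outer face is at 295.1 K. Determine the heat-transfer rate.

Q = 2.28 kW

Series thermal resistances, inner to outer:
  R_titanium = L/(kA) = 0.00879/(24.7·4.02) = 8.852×10^-5 K/W
  R_perlite = L/(kA) = 0.0166/(0.0628·4.02) = 0.06575 K/W
ΣR = 8.852×10^-5 + 0.06575 = 0.06584 K/W
Q = ΔT/ΣR = (445 K − 295.1 K)/0.06584 = 2280 W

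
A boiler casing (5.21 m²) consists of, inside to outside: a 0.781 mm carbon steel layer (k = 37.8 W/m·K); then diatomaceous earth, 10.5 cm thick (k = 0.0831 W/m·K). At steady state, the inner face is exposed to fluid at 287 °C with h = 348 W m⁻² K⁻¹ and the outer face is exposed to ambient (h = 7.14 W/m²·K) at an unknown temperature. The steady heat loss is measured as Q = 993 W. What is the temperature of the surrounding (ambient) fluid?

T_out = 18.9 °C

Series resistances:
  R_conv,in = 1/(hA) = 1/(348·5.21) = 5.515×10^-4 K/W
  R_carbon steel = L/(kA) = 7.81×10^-4/(37.8·5.21) = 3.966×10^-6 K/W
  R_diatomaceous earth = L/(kA) = 0.105/(0.0831·5.21) = 0.2425 K/W
  R_conv,out = 1/(hA) = 1/(7.14·5.21) = 0.02688 K/W
ΣR = 0.2700 K/W
ΔT = Q·ΣR = 993 × 0.2700 = 268.1 K
Heat flows outward, so T_out = T_in − ΔT = 287 − 268.1 = 18.9 °C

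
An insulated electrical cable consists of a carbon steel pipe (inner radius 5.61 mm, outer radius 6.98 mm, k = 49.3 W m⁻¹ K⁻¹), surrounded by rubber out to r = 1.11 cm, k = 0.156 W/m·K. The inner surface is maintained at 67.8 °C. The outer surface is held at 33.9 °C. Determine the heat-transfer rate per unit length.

Q' = 71.5 W/m

Treat each layer as a resistance in series:
  R'_carbon steel = ln(0.00698/0.00561)/(2πk) = 0.2185/(2π·49.3) = 7.054×10^-4 m·K/W
  R'_rubber = ln(0.0111/0.00698)/(2πk) = 0.4639/(2π·0.156) = 0.4733 m·K/W
ΣR = 7.054×10^-4 + 0.4733 = 0.4740 m·K/W
Q' = ΔT/ΣR = (67.8 °C − 33.9 °C)/0.4740 = 71.5 W/m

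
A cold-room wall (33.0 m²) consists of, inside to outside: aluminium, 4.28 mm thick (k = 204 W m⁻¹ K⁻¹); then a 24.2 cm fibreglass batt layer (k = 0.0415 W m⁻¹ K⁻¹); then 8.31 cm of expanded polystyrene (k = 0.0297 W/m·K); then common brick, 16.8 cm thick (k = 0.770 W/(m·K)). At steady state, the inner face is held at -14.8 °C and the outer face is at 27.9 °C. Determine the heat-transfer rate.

Series thermal resistances, inner to outer:
  R_aluminium = L/(kA) = 0.00428/(204·33.0) = 6.358×10^-7 K/W
  R_fibreglass batt = L/(kA) = 0.242/(0.0415·33.0) = 0.1767 K/W
  R_expanded polystyrene = L/(kA) = 0.0831/(0.0297·33.0) = 0.08479 K/W
  R_common brick = L/(kA) = 0.168/(0.770·33.0) = 0.006612 K/W
ΣR = 6.358×10^-7 + 0.1767 + 0.08479 + 0.006612 = 0.2681 K/W
Q = ΔT/ΣR = (-14.8 °C − 27.9 °C)/0.2681 = -159 W
(Negative Q ⇒ heat flows inward; heat gain = 159 W.)

Q = 159 W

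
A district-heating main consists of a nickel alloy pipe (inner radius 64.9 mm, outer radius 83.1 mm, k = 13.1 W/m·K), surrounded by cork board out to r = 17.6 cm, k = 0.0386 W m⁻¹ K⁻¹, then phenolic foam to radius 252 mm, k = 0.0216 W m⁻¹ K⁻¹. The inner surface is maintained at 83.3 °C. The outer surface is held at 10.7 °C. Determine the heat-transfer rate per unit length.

Resistance network (inner→outer):
  R'_nickel alloy = ln(0.0831/0.0649)/(2πk) = 0.2472/(2π·13.1) = 0.003003 m·K/W
  R'_cork board = ln(0.176/0.0831)/(2πk) = 0.7504/(2π·0.0386) = 3.094 m·K/W
  R'_phenolic foam = ln(0.252/0.176)/(2πk) = 0.3589/(2π·0.0216) = 2.645 m·K/W
ΣR = 0.003003 + 3.094 + 2.645 = 5.742 m·K/W
Q' = ΔT/ΣR = (83.3 °C − 10.7 °C)/5.742 = 12.6 W/m

Q' = 12.6 W/m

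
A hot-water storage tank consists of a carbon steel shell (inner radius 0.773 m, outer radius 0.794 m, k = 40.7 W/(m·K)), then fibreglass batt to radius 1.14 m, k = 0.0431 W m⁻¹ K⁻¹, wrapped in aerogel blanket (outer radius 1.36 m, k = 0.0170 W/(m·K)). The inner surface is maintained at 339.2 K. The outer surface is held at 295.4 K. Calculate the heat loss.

Q = 32.0 W

Series thermal resistances, inner to outer:
  R_carbon steel = (1/0.773 − 1/0.794)/(4πk) = 0.03422/(4π·40.7) = 6.690×10^-5 K/W
  R_fibreglass batt = (1/0.794 − 1/1.14)/(4πk) = 0.3823/(4π·0.0431) = 0.7058 K/W
  R_aerogel blanket = (1/1.14 − 1/1.36)/(4πk) = 0.1419/(4π·0.0170) = 0.6642 K/W
ΣR = 6.690×10^-5 + 0.7058 + 0.6642 = 1.370 K/W
Q = ΔT/ΣR = (339.2 K − 295.4 K)/1.370 = 32.0 W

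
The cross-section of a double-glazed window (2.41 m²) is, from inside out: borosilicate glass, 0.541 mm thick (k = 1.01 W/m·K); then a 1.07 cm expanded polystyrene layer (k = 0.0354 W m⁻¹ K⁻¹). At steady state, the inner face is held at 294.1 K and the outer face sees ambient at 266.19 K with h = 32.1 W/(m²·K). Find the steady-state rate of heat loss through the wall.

Series thermal resistances, inner to outer:
  R_borosilicate glass = L/(kA) = 5.41×10^-4/(1.01·2.41) = 2.223×10^-4 K/W
  R_expanded polystyrene = L/(kA) = 0.0107/(0.0354·2.41) = 0.1254 K/W
  R_conv,out = 1/(hA) = 1/(32.1·2.41) = 0.01293 K/W
ΣR = 2.223×10^-4 + 0.1254 + 0.01293 = 0.1386 K/W
Q = ΔT/ΣR = (294.1 K − 266.19 K)/0.1386 = 201 W

Q = 201 W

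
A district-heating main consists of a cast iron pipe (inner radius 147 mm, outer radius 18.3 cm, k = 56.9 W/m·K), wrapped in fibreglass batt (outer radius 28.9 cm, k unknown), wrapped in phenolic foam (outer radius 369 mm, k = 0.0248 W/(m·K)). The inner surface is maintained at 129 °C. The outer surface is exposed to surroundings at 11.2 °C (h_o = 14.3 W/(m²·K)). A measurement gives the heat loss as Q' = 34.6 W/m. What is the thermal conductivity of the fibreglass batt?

ΣR = ΔT/Q' = |129 − 11.2|/34.6 = 3.405 m·K/W
Known resistances:
  R'_cast iron = ln(0.183/0.147)/(2πk) = 0.2191/(2π·56.9) = 6.127×10^-4 m·K/W
  R'_phenolic foam = ln(0.369/0.289)/(2πk) = 0.2444/(2π·0.0248) = 1.568 m·K/W
  R'_conv,out = 1/(2πr h) = 1/(2π·0.369·14.3) = 0.03016 m·K/W
R_fibreglass batt = ΣR − ΣR_known = 3.405 − 1.599 = 1.806 m·K/W
ln(r₂/r₁)/(2πk) = 1.806 ⇒ k = 0.4569/(2π·1.806) = 0.0403 W/m·K

k = 0.0403 W/m·K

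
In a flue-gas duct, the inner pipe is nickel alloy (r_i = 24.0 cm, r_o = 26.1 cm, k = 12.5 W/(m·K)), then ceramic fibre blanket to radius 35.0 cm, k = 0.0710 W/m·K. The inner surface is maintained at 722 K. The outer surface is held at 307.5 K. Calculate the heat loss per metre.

Resistance network (inner→outer):
  R'_nickel alloy = ln(0.261/0.240)/(2πk) = 0.08388/(2π·12.5) = 0.001068 m·K/W
  R'_ceramic fibre blanket = ln(0.350/0.261)/(2πk) = 0.2934/(2π·0.0710) = 0.6577 m·K/W
ΣR = 0.001068 + 0.6577 = 0.6588 m·K/W
Q' = ΔT/ΣR = (722 K − 307.5 K)/0.6588 = 629 W/m

Q' = 629 W/m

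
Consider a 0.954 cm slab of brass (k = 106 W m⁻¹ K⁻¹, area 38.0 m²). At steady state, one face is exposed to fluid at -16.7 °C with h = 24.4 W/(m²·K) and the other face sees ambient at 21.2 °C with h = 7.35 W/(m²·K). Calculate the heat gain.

Treat each layer as a resistance in series:
  R_conv,in = 1/(hA) = 1/(24.4·38.0) = 0.001079 K/W
  R_brass = L/(kA) = 0.00954/(106·38.0) = 2.368×10^-6 K/W
  R_conv,out = 1/(hA) = 1/(7.35·38.0) = 0.003580 K/W
ΣR = 0.001079 + 2.368×10^-6 + 0.003580 = 0.004661 K/W
Q = ΔT/ΣR = (-16.7 °C − 21.2 °C)/0.004661 = -8130 W
(Negative Q ⇒ heat flows inward; heat gain = 8130 W.)

Q = 8.13 kW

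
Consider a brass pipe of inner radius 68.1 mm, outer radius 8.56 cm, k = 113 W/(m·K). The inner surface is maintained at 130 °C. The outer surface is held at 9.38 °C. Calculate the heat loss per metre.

Q' = 3.74×10^5 W/m

Q' = 2πk·ΔT/ln(r₂/r₁) = 2π × 113 × 120.62 / ln(0.0856/0.0681) = 3.74×10^5 W/m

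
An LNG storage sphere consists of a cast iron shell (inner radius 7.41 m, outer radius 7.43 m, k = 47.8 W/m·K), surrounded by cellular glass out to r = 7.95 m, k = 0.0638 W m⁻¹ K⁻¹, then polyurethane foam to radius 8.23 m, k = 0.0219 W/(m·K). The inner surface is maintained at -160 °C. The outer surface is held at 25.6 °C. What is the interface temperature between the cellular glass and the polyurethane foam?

Resistance network (inner→outer):
  R_cast iron = (1/7.41 − 1/7.43)/(4πk) = 3.633×10^-4/(4π·47.8) = 6.048×10^-7 K/W
  R_cellular glass = (1/7.43 − 1/7.95)/(4πk) = 0.008803/(4π·0.0638) = 0.01098 K/W
  R_polyurethane foam = (1/7.95 − 1/8.23)/(4πk) = 0.004279/(4π·0.0219) = 0.01555 K/W
ΣR = 6.048×10^-7 + 0.01098 + 0.01555 = 0.02653 K/W
Q = ΔT/ΣR = (-160 °C − 25.6 °C)/0.02653 = -6996 W
From the inner boundary to the cellular glass/polyurethane foam interface, ΣR_partial = 0.01098 K/W.
T_interface = T_in − Q·ΣR_partial = -160 °C − (-6996)(0.01098) = -83.2 °C

T = -83.2 °C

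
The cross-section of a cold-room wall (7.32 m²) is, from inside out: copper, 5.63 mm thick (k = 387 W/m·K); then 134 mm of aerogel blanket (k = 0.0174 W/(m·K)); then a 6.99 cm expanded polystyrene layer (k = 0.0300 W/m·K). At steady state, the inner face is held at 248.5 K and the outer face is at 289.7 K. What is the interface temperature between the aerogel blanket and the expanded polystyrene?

T = 280.13 K

Resistance network (inner→outer):
  R_copper = L/(kA) = 0.00563/(387·7.32) = 1.987×10^-6 K/W
  R_aerogel blanket = L/(kA) = 0.134/(0.0174·7.32) = 1.052 K/W
  R_expanded polystyrene = L/(kA) = 0.0699/(0.0300·7.32) = 0.3183 K/W
ΣR = 1.987×10^-6 + 1.052 + 0.3183 = 1.370 K/W
Q = ΔT/ΣR = (248.5 K − 289.7 K)/1.370 = -30.07 W
From the inner boundary to the aerogel blanket/expanded polystyrene interface, ΣR_partial = 1.052 K/W.
T_interface = T_in − Q·ΣR_partial = 248.5 K − (-30.07)(1.052) = 280.13 K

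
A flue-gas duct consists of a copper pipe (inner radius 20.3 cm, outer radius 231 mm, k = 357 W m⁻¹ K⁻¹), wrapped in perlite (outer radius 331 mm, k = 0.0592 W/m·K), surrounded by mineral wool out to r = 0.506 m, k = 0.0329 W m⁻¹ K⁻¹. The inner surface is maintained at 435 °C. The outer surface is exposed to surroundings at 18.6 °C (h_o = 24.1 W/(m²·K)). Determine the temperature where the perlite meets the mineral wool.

Treat each layer as a resistance in series:
  R'_copper = ln(0.231/0.203)/(2πk) = 0.1292/(2π·357) = 5.760×10^-5 m·K/W
  R'_perlite = ln(0.331/0.231)/(2πk) = 0.3597/(2π·0.0592) = 0.9670 m·K/W
  R'_mineral wool = ln(0.506/0.331)/(2πk) = 0.4244/(2π·0.0329) = 2.053 m·K/W
  R'_conv,out = 1/(2πr h) = 1/(2π·0.506·24.1) = 0.01305 m·K/W
ΣR = 5.760×10^-5 + 0.9670 + 2.053 + 0.01305 = 3.033 m·K/W
Q' = ΔT/ΣR = (435 °C − 18.6 °C)/3.033 = 137.3 W/m
From the inner boundary to the perlite/mineral wool interface, ΣR_partial = 0.9671 m·K/W.
T_interface = T_in − Q'·ΣR_partial = 435 °C − (137.3)(0.9671) = 302 °C

T = 302 °C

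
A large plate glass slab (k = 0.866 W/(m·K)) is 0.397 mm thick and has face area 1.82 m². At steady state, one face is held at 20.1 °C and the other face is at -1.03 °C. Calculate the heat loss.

Q = kA·ΔT/L = 0.866 × 1.82 × |20.1 °C − -1.03 °C| / 3.97×10^-4 = 83900 W

Q = 83900 W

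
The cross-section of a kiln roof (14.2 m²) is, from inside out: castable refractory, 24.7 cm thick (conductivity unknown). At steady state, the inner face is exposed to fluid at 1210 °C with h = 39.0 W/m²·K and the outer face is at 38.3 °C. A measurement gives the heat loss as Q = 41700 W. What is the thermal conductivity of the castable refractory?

ΣR = ΔT/Q = |1210 − 38.3|/41700 = 0.02810 K/W
Known resistances:
  R_conv,in = 1/(hA) = 1/(39.0·14.2) = 0.001806 K/W
R_castable refractory = ΣR − ΣR_known = 0.02810 − 0.001806 = 0.02629 K/W
L/(kA) = 0.02629 ⇒ k = 0.247/(0.02629·14.2) = 0.662 W/m·K

k = 0.662 W/m·K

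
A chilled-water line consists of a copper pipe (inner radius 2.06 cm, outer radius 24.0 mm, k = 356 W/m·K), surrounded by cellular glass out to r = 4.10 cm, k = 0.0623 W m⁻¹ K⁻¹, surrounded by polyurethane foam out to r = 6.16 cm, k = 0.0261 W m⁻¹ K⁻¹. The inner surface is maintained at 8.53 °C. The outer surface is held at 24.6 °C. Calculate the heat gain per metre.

Q' = 4.17 W/m

Resistance network (inner→outer):
  R'_copper = ln(0.0240/0.0206)/(2πk) = 0.1528/(2π·356) = 6.829×10^-5 m·K/W
  R'_cellular glass = ln(0.0410/0.0240)/(2πk) = 0.5355/(2π·0.0623) = 1.368 m·K/W
  R'_polyurethane foam = ln(0.0616/0.0410)/(2πk) = 0.4071/(2π·0.0261) = 2.482 m·K/W
ΣR = 6.829×10^-5 + 1.368 + 2.482 = 3.850 m·K/W
Q' = ΔT/ΣR = (8.53 °C − 24.6 °C)/3.850 = -4.17 W/m
(Negative Q' ⇒ heat flows inward; heat gain = 4.17 W/m.)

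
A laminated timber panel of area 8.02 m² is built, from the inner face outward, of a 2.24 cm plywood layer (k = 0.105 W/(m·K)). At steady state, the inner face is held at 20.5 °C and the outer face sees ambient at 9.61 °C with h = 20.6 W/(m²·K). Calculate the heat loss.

Treat each layer as a resistance in series:
  R_plywood = L/(kA) = 0.0224/(0.105·8.02) = 0.02660 K/W
  R_conv,out = 1/(hA) = 1/(20.6·8.02) = 0.006053 K/W
ΣR = 0.02660 + 0.006053 = 0.03265 K/W
Q = ΔT/ΣR = (20.5 °C − 9.61 °C)/0.03265 = 334 W

Q = 334 W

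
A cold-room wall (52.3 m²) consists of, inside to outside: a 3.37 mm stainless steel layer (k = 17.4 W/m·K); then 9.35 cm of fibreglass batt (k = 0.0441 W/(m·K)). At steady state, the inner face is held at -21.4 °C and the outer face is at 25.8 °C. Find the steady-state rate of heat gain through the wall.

Q = 1160 W

Series thermal resistances, inner to outer:
  R_stainless steel = L/(kA) = 0.00337/(17.4·52.3) = 3.703×10^-6 K/W
  R_fibreglass batt = L/(kA) = 0.0935/(0.0441·52.3) = 0.04054 K/W
ΣR = 3.703×10^-6 + 0.04054 = 0.04054 K/W
Q = ΔT/ΣR = (-21.4 °C − 25.8 °C)/0.04054 = -1160 W
(Negative Q ⇒ heat flows inward; heat gain = 1160 W.)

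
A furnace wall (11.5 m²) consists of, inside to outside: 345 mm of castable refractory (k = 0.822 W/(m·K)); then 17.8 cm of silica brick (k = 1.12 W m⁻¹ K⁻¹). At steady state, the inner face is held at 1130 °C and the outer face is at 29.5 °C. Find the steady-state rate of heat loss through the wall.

Series thermal resistances, inner to outer:
  R_castable refractory = L/(kA) = 0.345/(0.822·11.5) = 0.03650 K/W
  R_silica brick = L/(kA) = 0.178/(1.12·11.5) = 0.01382 K/W
ΣR = 0.03650 + 0.01382 = 0.05032 K/W
Q = ΔT/ΣR = (1130 °C − 29.5 °C)/0.05032 = 21900 W

Q = 21.9 kW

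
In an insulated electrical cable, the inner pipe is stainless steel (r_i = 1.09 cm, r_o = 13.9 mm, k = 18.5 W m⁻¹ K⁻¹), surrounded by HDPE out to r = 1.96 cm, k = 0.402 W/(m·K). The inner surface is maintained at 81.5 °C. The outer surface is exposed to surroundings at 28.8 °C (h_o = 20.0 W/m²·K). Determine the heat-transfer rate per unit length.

Q' = 96.8 W/m

Treat each layer as a resistance in series:
  R'_stainless steel = ln(0.0139/0.0109)/(2πk) = 0.2431/(2π·18.5) = 0.002092 m·K/W
  R'_HDPE = ln(0.0196/0.0139)/(2πk) = 0.3436/(2π·0.402) = 0.1361 m·K/W
  R'_conv,out = 1/(2πr h) = 1/(2π·0.0196·20.0) = 0.4060 m·K/W
ΣR = 0.002092 + 0.1361 + 0.4060 = 0.5442 m·K/W
Q' = ΔT/ΣR = (81.5 °C − 28.8 °C)/0.5442 = 96.8 W/m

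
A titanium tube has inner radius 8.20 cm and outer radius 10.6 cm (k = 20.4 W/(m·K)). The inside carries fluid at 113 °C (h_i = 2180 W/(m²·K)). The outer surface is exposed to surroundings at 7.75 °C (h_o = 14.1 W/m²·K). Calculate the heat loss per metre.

Q' = 962 W/m

Resistance network (inner→outer):
  R'_conv,in = 1/(2πr h) = 1/(2π·0.0820·2180) = 8.903×10^-4 m·K/W
  R'_titanium = ln(0.106/0.0820)/(2πk) = 0.2567/(2π·20.4) = 0.002003 m·K/W
  R'_conv,out = 1/(2πr h) = 1/(2π·0.106·14.1) = 0.1065 m·K/W
ΣR = 8.903×10^-4 + 0.002003 + 0.1065 = 0.1094 m·K/W
Q' = ΔT/ΣR = (113 °C − 7.75 °C)/0.1094 = 962 W/m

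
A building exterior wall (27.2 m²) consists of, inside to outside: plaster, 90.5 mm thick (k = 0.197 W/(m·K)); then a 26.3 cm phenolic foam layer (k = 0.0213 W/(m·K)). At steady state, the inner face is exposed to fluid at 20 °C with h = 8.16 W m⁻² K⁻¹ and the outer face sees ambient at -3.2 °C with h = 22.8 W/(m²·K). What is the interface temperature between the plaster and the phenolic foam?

T = 19.0 °C

Treat each layer as a resistance in series:
  R_conv,in = 1/(hA) = 1/(8.16·27.2) = 0.004505 K/W
  R_plaster = L/(kA) = 0.0905/(0.197·27.2) = 0.01689 K/W
  R_phenolic foam = L/(kA) = 0.263/(0.0213·27.2) = 0.4539 K/W
  R_conv,out = 1/(hA) = 1/(22.8·27.2) = 0.001612 K/W
ΣR = 0.004505 + 0.01689 + 0.4539 + 0.001612 = 0.4769 K/W
Q = ΔT/ΣR = (20 °C − -3.2 °C)/0.4769 = 48.65 W
From the inner boundary to the plaster/phenolic foam interface, ΣR_partial = 0.02139 K/W.
T_interface = T_in − Q·ΣR_partial = 20 °C − (48.65)(0.02139) = 19.0 °C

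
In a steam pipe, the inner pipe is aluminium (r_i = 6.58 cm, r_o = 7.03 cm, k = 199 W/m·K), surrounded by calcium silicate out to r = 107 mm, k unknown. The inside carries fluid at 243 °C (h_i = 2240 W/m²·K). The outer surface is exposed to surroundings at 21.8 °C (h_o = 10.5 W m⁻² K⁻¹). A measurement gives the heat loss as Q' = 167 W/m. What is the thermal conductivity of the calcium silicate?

ΣR = ΔT/Q' = |243 − 21.8|/167 = 1.325 m·K/W
Known resistances:
  R'_conv,in = 1/(2πr h) = 1/(2π·0.0658·2240) = 0.001080 m·K/W
  R'_aluminium = ln(0.0703/0.0658)/(2πk) = 0.06615/(2π·199) = 5.291×10^-5 m·K/W
  R'_conv,out = 1/(2πr h) = 1/(2π·0.107·10.5) = 0.1417 m·K/W
R_calcium silicate = ΣR − ΣR_known = 1.325 − 0.1428 = 1.182 m·K/W
ln(r₂/r₁)/(2πk) = 1.182 ⇒ k = 0.4201/(2π·1.182) = 0.0566 W/m·K

k = 0.0566 W/m·K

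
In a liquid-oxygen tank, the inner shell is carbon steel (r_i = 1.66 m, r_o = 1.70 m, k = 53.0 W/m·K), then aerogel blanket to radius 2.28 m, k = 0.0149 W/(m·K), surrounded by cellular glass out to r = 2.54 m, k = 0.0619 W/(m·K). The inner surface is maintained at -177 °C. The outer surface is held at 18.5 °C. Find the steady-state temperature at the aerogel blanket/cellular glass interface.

Series thermal resistances, inner to outer:
  R_carbon steel = (1/1.66 − 1/1.70)/(4πk) = 0.01417/(4π·53.0) = 2.128×10^-5 K/W
  R_aerogel blanket = (1/1.70 − 1/2.28)/(4πk) = 0.1496/(4π·0.0149) = 0.7992 K/W
  R_cellular glass = (1/2.28 − 1/2.54)/(4πk) = 0.04490/(4π·0.0619) = 0.05772 K/W
ΣR = 2.128×10^-5 + 0.7992 + 0.05772 = 0.8569 K/W
Q = ΔT/ΣR = (-177 °C − 18.5 °C)/0.8569 = -228.1 W
From the inner boundary to the aerogel blanket/cellular glass interface, ΣR_partial = 0.7992 K/W.
T_interface = T_in − Q·ΣR_partial = -177 °C − (-228.1)(0.7992) = 5.3 °C

T = 5.3 °C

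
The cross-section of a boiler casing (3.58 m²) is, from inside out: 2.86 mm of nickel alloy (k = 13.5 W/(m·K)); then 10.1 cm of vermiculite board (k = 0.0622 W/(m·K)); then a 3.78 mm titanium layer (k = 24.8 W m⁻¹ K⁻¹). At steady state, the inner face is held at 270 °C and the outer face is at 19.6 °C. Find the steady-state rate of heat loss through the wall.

Resistance network (inner→outer):
  R_nickel alloy = L/(kA) = 0.00286/(13.5·3.58) = 5.918×10^-5 K/W
  R_vermiculite board = L/(kA) = 0.101/(0.0622·3.58) = 0.4536 K/W
  R_titanium = L/(kA) = 0.00378/(24.8·3.58) = 4.258×10^-5 K/W
ΣR = 5.918×10^-5 + 0.4536 + 4.258×10^-5 = 0.4537 K/W
Q = ΔT/ΣR = (270 °C − 19.6 °C)/0.4537 = 552 W

Q = 552 W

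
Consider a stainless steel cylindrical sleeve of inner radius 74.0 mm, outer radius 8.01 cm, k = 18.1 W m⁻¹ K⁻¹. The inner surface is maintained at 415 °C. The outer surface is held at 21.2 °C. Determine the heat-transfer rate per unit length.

Q' = 2πk·ΔT/ln(r₂/r₁) = 2π × 18.1 × 393.8 / ln(0.0801/0.0740) = 5.65×10^5 W/m

Q' = 5.65×10^5 W/m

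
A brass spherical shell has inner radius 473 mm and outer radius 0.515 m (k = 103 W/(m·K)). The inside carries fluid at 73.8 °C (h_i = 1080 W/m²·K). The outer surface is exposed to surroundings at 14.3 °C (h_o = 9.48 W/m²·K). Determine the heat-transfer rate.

Q = 1850 W

Resistance network (inner→outer):
  R_conv,in = 1/(4πr²h) = 1/(4π·0.473²·1080) = 3.293×10^-4 K/W
  R_brass = (1/0.473 − 1/0.515)/(4πk) = 0.1724/(4π·103) = 1.332×10^-4 K/W
  R_conv,out = 1/(4πr²h) = 1/(4π·0.515²·9.48) = 0.03165 K/W
ΣR = 3.293×10^-4 + 1.332×10^-4 + 0.03165 = 0.03211 K/W
Q = ΔT/ΣR = (73.8 °C − 14.3 °C)/0.03211 = 1850 W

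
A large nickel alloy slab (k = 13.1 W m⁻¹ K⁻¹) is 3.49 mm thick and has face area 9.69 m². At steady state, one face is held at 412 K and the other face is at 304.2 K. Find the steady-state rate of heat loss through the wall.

Q = 3920 kW

Q = kA·ΔT/L = 13.1 × 9.69 × |412 K − 304.2 K| / 0.00349 = 3.92×10^6 W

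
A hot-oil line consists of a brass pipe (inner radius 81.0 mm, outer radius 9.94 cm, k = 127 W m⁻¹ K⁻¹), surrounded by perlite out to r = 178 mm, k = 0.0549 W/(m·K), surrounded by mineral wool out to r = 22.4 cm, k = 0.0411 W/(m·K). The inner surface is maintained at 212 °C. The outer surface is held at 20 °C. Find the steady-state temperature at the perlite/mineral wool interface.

T = 86.3 °C

Series thermal resistances, inner to outer:
  R'_brass = ln(0.0994/0.0810)/(2πk) = 0.2047/(2π·127) = 2.565×10^-4 m·K/W
  R'_perlite = ln(0.178/0.0994)/(2πk) = 0.5826/(2π·0.0549) = 1.689 m·K/W
  R'_mineral wool = ln(0.224/0.178)/(2πk) = 0.2299/(2π·0.0411) = 0.8901 m·K/W
ΣR = 2.565×10^-4 + 1.689 + 0.8901 = 2.579 m·K/W
Q' = ΔT/ΣR = (212 °C − 20 °C)/2.579 = 74.45 W/m
From the inner boundary to the perlite/mineral wool interface, ΣR_partial = 1.689 m·K/W.
T_interface = T_in − Q'·ΣR_partial = 212 °C − (74.45)(1.689) = 86.3 °C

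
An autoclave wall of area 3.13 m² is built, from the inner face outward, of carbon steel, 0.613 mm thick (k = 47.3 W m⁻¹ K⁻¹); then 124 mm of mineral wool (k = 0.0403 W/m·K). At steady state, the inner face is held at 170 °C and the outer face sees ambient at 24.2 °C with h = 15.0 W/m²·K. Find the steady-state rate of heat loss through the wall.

Treat each layer as a resistance in series:
  R_carbon steel = L/(kA) = 6.13×10^-4/(47.3·3.13) = 4.141×10^-6 K/W
  R_mineral wool = L/(kA) = 0.124/(0.0403·3.13) = 0.9830 K/W
  R_conv,out = 1/(hA) = 1/(15.0·3.13) = 0.02130 K/W
ΣR = 4.141×10^-6 + 0.9830 + 0.02130 = 1.004 K/W
Q = ΔT/ΣR = (170 °C − 24.2 °C)/1.004 = 145 W

Q = 145 W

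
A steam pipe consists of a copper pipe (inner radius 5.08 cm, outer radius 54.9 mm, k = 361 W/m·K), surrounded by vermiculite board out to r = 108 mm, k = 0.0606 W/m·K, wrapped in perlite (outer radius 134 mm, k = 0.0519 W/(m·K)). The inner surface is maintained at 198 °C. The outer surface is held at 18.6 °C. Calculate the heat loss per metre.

Series thermal resistances, inner to outer:
  R'_copper = ln(0.0549/0.0508)/(2πk) = 0.07762/(2π·361) = 3.422×10^-5 m·K/W
  R'_vermiculite board = ln(0.108/0.0549)/(2πk) = 0.6766/(2π·0.0606) = 1.777 m·K/W
  R'_perlite = ln(0.134/0.108)/(2πk) = 0.2157/(2π·0.0519) = 0.6615 m·K/W
ΣR = 3.422×10^-5 + 1.777 + 0.6615 = 2.439 m·K/W
Q' = ΔT/ΣR = (198 °C − 18.6 °C)/2.439 = 73.6 W/m

Q' = 73.6 W/m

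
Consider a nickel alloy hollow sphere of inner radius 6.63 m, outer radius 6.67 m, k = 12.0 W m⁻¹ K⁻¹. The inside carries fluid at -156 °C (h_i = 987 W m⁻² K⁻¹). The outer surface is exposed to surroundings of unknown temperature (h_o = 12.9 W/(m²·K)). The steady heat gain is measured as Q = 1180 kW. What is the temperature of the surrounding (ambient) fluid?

T_out = 16.9 °C

Sum the resistances:
  R_conv,in = 1/(4πr²h) = 1/(4π·6.63²·987) = 1.834×10^-6 K/W
  R_nickel alloy = (1/6.63 − 1/6.67)/(4πk) = 9.045×10^-4/(4π·12.0) = 5.998×10^-6 K/W
  R_conv,out = 1/(4πr²h) = 1/(4π·6.67²·12.9) = 1.387×10^-4 K/W
ΣR = 1.465×10^-4 K/W
ΔT = Q·ΣR = 1.18×10^6 × 1.465×10^-4 = 172.9 K
Heat flows inward, so T_out = T_in + ΔT = -156 + 172.9 = 16.9 °C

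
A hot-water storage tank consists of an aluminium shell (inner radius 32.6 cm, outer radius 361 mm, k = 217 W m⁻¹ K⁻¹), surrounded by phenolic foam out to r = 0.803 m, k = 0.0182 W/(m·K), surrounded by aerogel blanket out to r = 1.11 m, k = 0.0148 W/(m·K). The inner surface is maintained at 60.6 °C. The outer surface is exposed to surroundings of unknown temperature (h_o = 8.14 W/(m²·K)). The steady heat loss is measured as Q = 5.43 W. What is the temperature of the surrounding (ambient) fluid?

Series resistances:
  R_aluminium = (1/0.326 − 1/0.361)/(4πk) = 0.2974/(4π·217) = 1.091×10^-4 K/W
  R_phenolic foam = (1/0.361 − 1/0.803)/(4πk) = 1.525/(4π·0.0182) = 6.667 K/W
  R_aerogel blanket = (1/0.803 − 1/1.11)/(4πk) = 0.3444/(4π·0.0148) = 1.852 K/W
  R_conv,out = 1/(4πr²h) = 1/(4π·1.11²·8.14) = 0.007935 K/W
ΣR = 8.527 K/W
ΔT = Q·ΣR = 5.43 × 8.527 = 46.30 K
Heat flows outward, so T_out = T_in − ΔT = 60.6 − 46.30 = 14.3 °C

T_out = 14.3 °C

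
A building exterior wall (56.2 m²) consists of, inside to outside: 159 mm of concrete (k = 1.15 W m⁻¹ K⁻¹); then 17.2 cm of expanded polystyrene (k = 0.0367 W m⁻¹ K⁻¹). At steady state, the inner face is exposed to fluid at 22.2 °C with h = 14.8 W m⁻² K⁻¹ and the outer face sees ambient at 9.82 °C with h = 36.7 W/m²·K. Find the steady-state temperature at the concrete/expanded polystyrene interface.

T = 21.7 °C

Series thermal resistances, inner to outer:
  R_conv,in = 1/(hA) = 1/(14.8·56.2) = 0.001202 K/W
  R_concrete = L/(kA) = 0.159/(1.15·56.2) = 0.002460 K/W
  R_expanded polystyrene = L/(kA) = 0.172/(0.0367·56.2) = 0.08339 K/W
  R_conv,out = 1/(hA) = 1/(36.7·56.2) = 4.848×10^-4 K/W
ΣR = 0.001202 + 0.002460 + 0.08339 + 4.848×10^-4 = 0.08754 K/W
Q = ΔT/ΣR = (22.2 °C − 9.82 °C)/0.08754 = 141.4 W
From the inner boundary to the concrete/expanded polystyrene interface, ΣR_partial = 0.003662 K/W.
T_interface = T_in − Q·ΣR_partial = 22.2 °C − (141.4)(0.003662) = 21.7 °C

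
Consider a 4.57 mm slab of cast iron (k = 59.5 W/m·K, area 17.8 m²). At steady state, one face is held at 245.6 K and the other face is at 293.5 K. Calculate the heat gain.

Q = kA·ΔT/L = 59.5 × 17.8 × |245.6 K − 293.5 K| / 0.00457 = 1.11×10^7 W

Q = 11100 kW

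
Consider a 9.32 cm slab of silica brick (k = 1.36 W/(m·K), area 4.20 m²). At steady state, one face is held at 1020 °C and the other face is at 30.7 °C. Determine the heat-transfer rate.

Q = kA·ΔT/L = 1.36 × 4.20 × |1020 °C − 30.7 °C| / 0.0932 = 60600 W

Q = 60600 W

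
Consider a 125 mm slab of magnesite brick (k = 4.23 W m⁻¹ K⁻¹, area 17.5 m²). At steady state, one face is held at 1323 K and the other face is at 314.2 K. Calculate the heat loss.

Q = kA·ΔT/L = 4.23 × 17.5 × |1323 K − 314.2 K| / 0.125 = 5.97×10^5 W

Q = 5.97×10^5 W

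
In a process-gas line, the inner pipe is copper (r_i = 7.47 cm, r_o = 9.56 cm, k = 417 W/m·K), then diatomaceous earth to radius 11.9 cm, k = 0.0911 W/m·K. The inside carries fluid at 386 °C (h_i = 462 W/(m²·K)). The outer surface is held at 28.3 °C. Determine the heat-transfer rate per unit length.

Treat each layer as a resistance in series:
  R'_conv,in = 1/(2πr h) = 1/(2π·0.0747·462) = 0.004612 m·K/W
  R'_copper = ln(0.0956/0.0747)/(2πk) = 0.2467/(2π·417) = 9.415×10^-5 m·K/W
  R'_diatomaceous earth = ln(0.119/0.0956)/(2πk) = 0.2190/(2π·0.0911) = 0.3825 m·K/W
ΣR = 0.004612 + 9.415×10^-5 + 0.3825 = 0.3872 m·K/W
Q' = ΔT/ΣR = (386 °C − 28.3 °C)/0.3872 = 924 W/m

Q' = 924 W/m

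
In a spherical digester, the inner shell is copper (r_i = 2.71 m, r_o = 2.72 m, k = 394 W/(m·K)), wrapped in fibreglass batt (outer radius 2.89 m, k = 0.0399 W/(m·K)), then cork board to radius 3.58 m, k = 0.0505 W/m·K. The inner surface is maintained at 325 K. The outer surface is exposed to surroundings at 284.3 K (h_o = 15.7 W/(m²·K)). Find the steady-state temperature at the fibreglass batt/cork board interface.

T = 313.2 K

Series thermal resistances, inner to outer:
  R_copper = (1/2.71 − 1/2.72)/(4πk) = 0.001357/(4π·394) = 2.740×10^-7 K/W
  R_fibreglass batt = (1/2.72 − 1/2.89)/(4πk) = 0.02163/(4π·0.0399) = 0.04313 K/W
  R_cork board = (1/2.89 − 1/3.58)/(4πk) = 0.06669/(4π·0.0505) = 0.1051 K/W
  R_conv,out = 1/(4πr²h) = 1/(4π·3.58²·15.7) = 3.955×10^-4 K/W
ΣR = 2.740×10^-7 + 0.04313 + 0.1051 + 3.955×10^-4 = 0.1486 K/W
Q = ΔT/ΣR = (325 K − 284.3 K)/0.1486 = 273.9 W
From the inner boundary to the fibreglass batt/cork board interface, ΣR_partial = 0.04313 K/W.
T_interface = T_in − Q·ΣR_partial = 325 K − (273.9)(0.04313) = 313.2 K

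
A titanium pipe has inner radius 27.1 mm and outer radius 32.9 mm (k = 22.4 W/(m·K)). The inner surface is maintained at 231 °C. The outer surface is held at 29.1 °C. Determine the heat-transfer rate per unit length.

Q' = 2πk·ΔT/ln(r₂/r₁) = 2π × 22.4 × 201.9 / ln(0.0329/0.0271) = 1.47×10^5 W/m

Q' = 147 kW/m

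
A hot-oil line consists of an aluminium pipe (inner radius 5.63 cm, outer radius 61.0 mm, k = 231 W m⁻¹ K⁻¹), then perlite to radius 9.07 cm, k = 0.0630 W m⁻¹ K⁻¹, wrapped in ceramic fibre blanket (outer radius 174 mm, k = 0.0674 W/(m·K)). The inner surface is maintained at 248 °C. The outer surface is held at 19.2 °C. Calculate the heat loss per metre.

Treat each layer as a resistance in series:
  R'_aluminium = ln(0.0610/0.0563)/(2πk) = 0.08018/(2π·231) = 5.524×10^-5 m·K/W
  R'_perlite = ln(0.0907/0.0610)/(2πk) = 0.3967/(2π·0.0630) = 1.002 m·K/W
  R'_ceramic fibre blanket = ln(0.174/0.0907)/(2πk) = 0.6515/(2π·0.0674) = 1.538 m·K/W
ΣR = 5.524×10^-5 + 1.002 + 1.538 = 2.540 m·K/W
Q' = ΔT/ΣR = (248 °C − 19.2 °C)/2.540 = 90.1 W/m

Q' = 90.1 W/m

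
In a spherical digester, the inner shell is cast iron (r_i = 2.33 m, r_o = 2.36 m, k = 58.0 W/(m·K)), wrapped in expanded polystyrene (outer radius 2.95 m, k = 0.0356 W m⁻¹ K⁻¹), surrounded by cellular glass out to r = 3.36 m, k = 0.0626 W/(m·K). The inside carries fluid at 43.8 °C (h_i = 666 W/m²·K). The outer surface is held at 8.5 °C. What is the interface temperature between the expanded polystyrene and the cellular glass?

T = 16.2 °C

Treat each layer as a resistance in series:
  R_conv,in = 1/(4πr²h) = 1/(4π·2.33²·666) = 2.201×10^-5 K/W
  R_cast iron = (1/2.33 − 1/2.36)/(4πk) = 0.005456/(4π·58.0) = 7.485×10^-6 K/W
  R_expanded polystyrene = (1/2.36 − 1/2.95)/(4πk) = 0.08475/(4π·0.0356) = 0.1894 K/W
  R_cellular glass = (1/2.95 − 1/3.36)/(4πk) = 0.04136/(4π·0.0626) = 0.05258 K/W
ΣR = 2.201×10^-5 + 7.485×10^-6 + 0.1894 + 0.05258 = 0.2420 K/W
Q = ΔT/ΣR = (43.8 °C − 8.5 °C)/0.2420 = 145.9 W
From the inner boundary to the expanded polystyrene/cellular glass interface, ΣR_partial = 0.1894 K/W.
T_interface = T_in − Q·ΣR_partial = 43.8 °C − (145.9)(0.1894) = 16.2 °C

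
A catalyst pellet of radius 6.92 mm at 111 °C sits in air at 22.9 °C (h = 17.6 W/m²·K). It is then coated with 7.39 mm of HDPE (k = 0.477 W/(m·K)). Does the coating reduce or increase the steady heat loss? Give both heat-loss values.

Critical radius for a sphere: r_cr = 2k/h = 0.0542 m = 5.42 cm.
Outer radius after coating: r₂ = 0.00692 + 0.00739 = 0.01431 m.
Since r₁ < r_cr and r₂ ≤ r_cr, the coating moves toward the maximum at r_cr — heat loss rises.
Bare: R = 1/(4πr₁²h) = 94.42 K/W; Q = 88.1/94.42 = 0.933 W.
Coated: R = R_cond + R_conv = 34.53 K/W; Q = 88.1/34.53 = 2.55 W.

increases: 0.933 → 2.55 W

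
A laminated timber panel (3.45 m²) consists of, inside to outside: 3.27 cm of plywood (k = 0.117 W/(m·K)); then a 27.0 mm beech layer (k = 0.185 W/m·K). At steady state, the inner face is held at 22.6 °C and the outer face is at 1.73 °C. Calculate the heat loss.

Series thermal resistances, inner to outer:
  R_plywood = L/(kA) = 0.0327/(0.117·3.45) = 0.08101 K/W
  R_beech = L/(kA) = 0.0270/(0.185·3.45) = 0.04230 K/W
ΣR = 0.08101 + 0.04230 = 0.1233 K/W
Q = ΔT/ΣR = (22.6 °C − 1.73 °C)/0.1233 = 169 W

Q = 169 W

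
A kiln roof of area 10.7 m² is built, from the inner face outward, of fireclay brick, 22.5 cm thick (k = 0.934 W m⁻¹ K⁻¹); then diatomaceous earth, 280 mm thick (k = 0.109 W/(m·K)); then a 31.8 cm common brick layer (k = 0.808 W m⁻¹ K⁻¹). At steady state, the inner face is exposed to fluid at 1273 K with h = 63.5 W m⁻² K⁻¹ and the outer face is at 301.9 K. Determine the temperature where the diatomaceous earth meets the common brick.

T = 421 K

Resistance network (inner→outer):
  R_conv,in = 1/(hA) = 1/(63.5·10.7) = 0.001472 K/W
  R_fireclay brick = L/(kA) = 0.225/(0.934·10.7) = 0.02251 K/W
  R_diatomaceous earth = L/(kA) = 0.280/(0.109·10.7) = 0.2401 K/W
  R_common brick = L/(kA) = 0.318/(0.808·10.7) = 0.03678 K/W
ΣR = 0.001472 + 0.02251 + 0.2401 + 0.03678 = 0.3009 K/W
Q = ΔT/ΣR = (1273 K − 301.9 K)/0.3009 = 3227 W
From the inner boundary to the diatomaceous earth/common brick interface, ΣR_partial = 0.2641 K/W.
T_interface = T_in − Q·ΣR_partial = 1273 K − (3227)(0.2641) = 421 K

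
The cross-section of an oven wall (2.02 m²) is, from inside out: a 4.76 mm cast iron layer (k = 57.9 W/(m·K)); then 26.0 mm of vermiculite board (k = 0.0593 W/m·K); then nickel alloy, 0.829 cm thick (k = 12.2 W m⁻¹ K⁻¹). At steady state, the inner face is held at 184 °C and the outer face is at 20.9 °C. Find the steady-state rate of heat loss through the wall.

Q = 750 W

Treat each layer as a resistance in series:
  R_cast iron = L/(kA) = 0.00476/(57.9·2.02) = 4.070×10^-5 K/W
  R_vermiculite board = L/(kA) = 0.0260/(0.0593·2.02) = 0.2171 K/W
  R_nickel alloy = L/(kA) = 0.00829/(12.2·2.02) = 3.364×10^-4 K/W
ΣR = 4.070×10^-5 + 0.2171 + 3.364×10^-4 = 0.2175 K/W
Q = ΔT/ΣR = (184 °C − 20.9 °C)/0.2175 = 750 W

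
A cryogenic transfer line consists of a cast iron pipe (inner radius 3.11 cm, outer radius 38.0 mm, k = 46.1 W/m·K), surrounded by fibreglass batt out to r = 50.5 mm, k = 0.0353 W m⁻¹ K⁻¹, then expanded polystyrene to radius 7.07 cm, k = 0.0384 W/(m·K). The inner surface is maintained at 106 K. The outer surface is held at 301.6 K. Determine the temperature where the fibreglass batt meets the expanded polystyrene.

Series thermal resistances, inner to outer:
  R'_cast iron = ln(0.0380/0.0311)/(2πk) = 0.2004/(2π·46.1) = 6.918×10^-4 m·K/W
  R'_fibreglass batt = ln(0.0505/0.0380)/(2πk) = 0.2844/(2π·0.0353) = 1.282 m·K/W
  R'_expanded polystyrene = ln(0.0707/0.0505)/(2πk) = 0.3365/(2π·0.0384) = 1.395 m·K/W
ΣR = 6.918×10^-4 + 1.282 + 1.395 = 2.678 m·K/W
Q' = ΔT/ΣR = (106 K − 301.6 K)/2.678 = -73.04 W/m
From the inner boundary to the fibreglass batt/expanded polystyrene interface, ΣR_partial = 1.283 m·K/W.
T_interface = T_in − Q'·ΣR_partial = 106 K − (-73.04)(1.283) = 199.7 K

T = 199.7 K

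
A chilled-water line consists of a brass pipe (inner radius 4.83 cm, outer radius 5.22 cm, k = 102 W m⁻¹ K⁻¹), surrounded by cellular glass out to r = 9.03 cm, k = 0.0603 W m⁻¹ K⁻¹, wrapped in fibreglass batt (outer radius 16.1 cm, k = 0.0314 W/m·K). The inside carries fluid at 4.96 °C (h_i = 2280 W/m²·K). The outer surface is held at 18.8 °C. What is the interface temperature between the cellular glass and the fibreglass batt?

Resistance network (inner→outer):
  R'_conv,in = 1/(2πr h) = 1/(2π·0.0483·2280) = 0.001445 m·K/W
  R'_brass = ln(0.0522/0.0483)/(2πk) = 0.07765/(2π·102) = 1.212×10^-4 m·K/W
  R'_cellular glass = ln(0.0903/0.0522)/(2πk) = 0.5481/(2π·0.0603) = 1.447 m·K/W
  R'_fibreglass batt = ln(0.161/0.0903)/(2πk) = 0.5783/(2π·0.0314) = 2.931 m·K/W
ΣR = 0.001445 + 1.212×10^-4 + 1.447 + 2.931 = 4.380 m·K/W
Q' = ΔT/ΣR = (4.96 °C − 18.8 °C)/4.380 = -3.160 W/m
From the inner boundary to the cellular glass/fibreglass batt interface, ΣR_partial = 1.449 m·K/W.
T_interface = T_in − Q'·ΣR_partial = 4.96 °C − (-3.160)(1.449) = 9.54 °C

T = 9.54 °C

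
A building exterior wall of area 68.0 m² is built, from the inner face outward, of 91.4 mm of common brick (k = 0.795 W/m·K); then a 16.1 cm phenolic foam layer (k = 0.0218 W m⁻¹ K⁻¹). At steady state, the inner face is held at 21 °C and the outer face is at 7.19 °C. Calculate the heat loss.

Resistance network (inner→outer):
  R_common brick = L/(kA) = 0.0914/(0.795·68.0) = 0.001691 K/W
  R_phenolic foam = L/(kA) = 0.161/(0.0218·68.0) = 0.1086 K/W
ΣR = 0.001691 + 0.1086 = 0.1103 K/W
Q = ΔT/ΣR = (21 °C − 7.19 °C)/0.1103 = 125 W

Q = 125 W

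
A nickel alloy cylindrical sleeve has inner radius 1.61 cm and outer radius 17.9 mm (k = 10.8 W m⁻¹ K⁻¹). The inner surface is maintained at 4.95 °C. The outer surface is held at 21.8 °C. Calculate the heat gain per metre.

Q' = 2πk·ΔT/ln(r₂/r₁) = 2π × 10.8 × 16.85 / ln(0.0179/0.0161) = 10800 W/m

Q' = 10.8 kW/m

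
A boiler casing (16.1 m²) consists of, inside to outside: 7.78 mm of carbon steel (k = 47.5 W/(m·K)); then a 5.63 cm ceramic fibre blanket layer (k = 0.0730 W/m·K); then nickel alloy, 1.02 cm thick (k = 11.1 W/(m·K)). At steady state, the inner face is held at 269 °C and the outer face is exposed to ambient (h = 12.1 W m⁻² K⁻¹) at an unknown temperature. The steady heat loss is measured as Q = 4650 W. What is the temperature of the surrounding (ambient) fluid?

T_out = 22.1 °C

Sum the resistances:
  R_carbon steel = L/(kA) = 0.00778/(47.5·16.1) = 1.017×10^-5 K/W
  R_ceramic fibre blanket = L/(kA) = 0.0563/(0.0730·16.1) = 0.04790 K/W
  R_nickel alloy = L/(kA) = 0.0102/(11.1·16.1) = 5.708×10^-5 K/W
  R_conv,out = 1/(hA) = 1/(12.1·16.1) = 0.005133 K/W
ΣR = 0.05310 K/W
ΔT = Q·ΣR = 4650 × 0.05310 = 246.9 K
Heat flows outward, so T_out = T_in − ΔT = 269 − 246.9 = 22.1 °C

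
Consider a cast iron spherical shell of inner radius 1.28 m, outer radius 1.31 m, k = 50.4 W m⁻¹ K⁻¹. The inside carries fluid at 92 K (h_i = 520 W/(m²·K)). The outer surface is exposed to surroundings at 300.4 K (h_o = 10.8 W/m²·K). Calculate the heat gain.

Q = 47.2 kW

Resistance network (inner→outer):
  R_conv,in = 1/(4πr²h) = 1/(4π·1.28²·520) = 9.340×10^-5 K/W
  R_cast iron = (1/1.28 − 1/1.31)/(4πk) = 0.01789/(4π·50.4) = 2.825×10^-5 K/W
  R_conv,out = 1/(4πr²h) = 1/(4π·1.31²·10.8) = 0.004294 K/W
ΣR = 9.340×10^-5 + 2.825×10^-5 + 0.004294 = 0.004416 K/W
Q = ΔT/ΣR = (92 K − 300.4 K)/0.004416 = -47200 W
(Negative Q ⇒ heat flows inward; heat gain = 47200 W.)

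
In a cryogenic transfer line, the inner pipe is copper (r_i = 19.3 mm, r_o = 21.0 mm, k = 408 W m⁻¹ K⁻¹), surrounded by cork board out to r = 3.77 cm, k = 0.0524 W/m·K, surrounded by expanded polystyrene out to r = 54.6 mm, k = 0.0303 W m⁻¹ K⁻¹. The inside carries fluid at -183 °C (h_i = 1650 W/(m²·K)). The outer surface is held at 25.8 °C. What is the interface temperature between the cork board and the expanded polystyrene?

Series thermal resistances, inner to outer:
  R'_conv,in = 1/(2πr h) = 1/(2π·0.0193·1650) = 0.004998 m·K/W
  R'_copper = ln(0.0210/0.0193)/(2πk) = 0.08442/(2π·408) = 3.293×10^-5 m·K/W
  R'_cork board = ln(0.0377/0.0210)/(2πk) = 0.5851/(2π·0.0524) = 1.777 m·K/W
  R'_expanded polystyrene = ln(0.0546/0.0377)/(2πk) = 0.3704/(2π·0.0303) = 1.945 m·K/W
ΣR = 0.004998 + 3.293×10^-5 + 1.777 + 1.945 = 3.727 m·K/W
Q' = ΔT/ΣR = (-183 °C − 25.8 °C)/3.727 = -56.02 W/m
From the inner boundary to the cork board/expanded polystyrene interface, ΣR_partial = 1.782 m·K/W.
T_interface = T_in − Q'·ΣR_partial = -183 °C − (-56.02)(1.782) = -83.2 °C

T = -83.2 °C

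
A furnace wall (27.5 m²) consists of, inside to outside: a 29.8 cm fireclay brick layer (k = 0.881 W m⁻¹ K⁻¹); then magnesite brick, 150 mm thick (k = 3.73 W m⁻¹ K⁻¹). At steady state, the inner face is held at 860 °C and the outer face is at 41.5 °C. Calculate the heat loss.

Series thermal resistances, inner to outer:
  R_fireclay brick = L/(kA) = 0.298/(0.881·27.5) = 0.01230 K/W
  R_magnesite brick = L/(kA) = 0.150/(3.73·27.5) = 0.001462 K/W
ΣR = 0.01230 + 0.001462 = 0.01376 K/W
Q = ΔT/ΣR = (860 °C − 41.5 °C)/0.01376 = 59500 W

Q = 59.5 kW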